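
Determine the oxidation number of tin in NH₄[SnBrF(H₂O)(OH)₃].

1 ammonium outside the brackets (+1 each) → the complex ion is 1−.
Ligand charges: 1×F = -1; 3×OH = -3; 1×H2O neutral; 1×Br = -1; sum -5.
Sn + (-5) = 1− ⇒ Sn is +4.

+4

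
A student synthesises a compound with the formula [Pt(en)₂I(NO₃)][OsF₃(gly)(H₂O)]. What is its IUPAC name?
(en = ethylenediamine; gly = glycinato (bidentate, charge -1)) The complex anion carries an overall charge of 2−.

Both ions are complex: the cation is named first with the plain metal name, the anion second with the -ate form; each ion's ligands are alphabetised independently.
The complex anion is given as 2−; its ligand charges sum to -4, so Os = +2.
A 1:1 salt means the cation carries the equal and opposite charge, 2+.
Cation: ligand charges sum to -2; for the ion to be 2+, Pt = +4.

bis(ethylenediamine)iodonitratoplatinum(IV) aquatrifluoro(glycinato)osmate(II)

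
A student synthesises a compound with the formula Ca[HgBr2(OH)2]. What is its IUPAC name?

calcium dibromodihydroxomercurate(II)

The 1 calcium counter-ion carries a total charge of +2, so each complex ion is 2−.
Ligand charges: 2×bromo (-1 each), 2×hydroxo (-1 each); total -4. So Hg + (-4) = 2−, giving Hg = +2.
Ligands are named alphabetically: bromo before hydroxo.
The complex ion is anionic, so mercury takes the -ate form mercurate(II).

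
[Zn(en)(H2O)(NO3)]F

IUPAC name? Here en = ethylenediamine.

The 1 fluoride counter-ion carries a total charge of -1, so each complex ion is 1+.
Ligand charges: 1×nitrato (-1 each), 1×ethylenediamine (neutral), 1×aqua (neutral); total -1. So Zn + (-1) = 1+, giving Zn = +2.
Ligands are named alphabetically: aqua before ethylenediamine before nitrato.

aqua(ethylenediamine)nitratozinc(II) fluoride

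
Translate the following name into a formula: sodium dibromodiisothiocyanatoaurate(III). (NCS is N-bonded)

Na[AuBr2(NCS)2]

Ligands: 2 bromo (Br, -1), 2 isothiocyanato (NCS, -1). Ligand charge sum = -4.
With Au in oxidation state +3, the complex ion is [Au...]^1−.
Charge balance with sodium (+1) requires 1 complex ion per 1 sodium.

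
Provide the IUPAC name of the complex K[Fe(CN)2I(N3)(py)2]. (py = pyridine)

The 1 potassium counter-ion carries a total charge of +1, so each complex ion is 1−.
Ligand charges: 1×iodo (-1 each), 2×pyridine (neutral), 2×cyano (-1 each), 1×azido (-1 each); total -4. So Fe + (-4) = 1−, giving Fe = +3.
The complex ion is anionic, so iron takes the -ate form ferrate(III).

potassium azidodicyanoiodobis(pyridine)ferrate(III)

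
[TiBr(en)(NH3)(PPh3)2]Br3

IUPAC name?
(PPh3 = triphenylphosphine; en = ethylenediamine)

The 3 bromide counter-ions carry a total charge of -3, so each complex ion is 3+.
Ligand charges: 1×bromo (-1 each), 1×ammine (neutral), 2×triphenylphosphine (neutral), 1×ethylenediamine (neutral); total -1. So Ti + (-1) = 3+, giving Ti = +4.
Ligands are named alphabetically: ammine before bromo before ethylenediamine before triphenylphosphine.

amminebromo(ethylenediamine)bis(triphenylphosphine)titanium(IV) bromide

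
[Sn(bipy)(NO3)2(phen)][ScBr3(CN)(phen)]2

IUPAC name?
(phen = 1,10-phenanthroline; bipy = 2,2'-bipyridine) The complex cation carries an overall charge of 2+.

(2,2'-bipyridine)dinitrato(1,10-phenanthroline)tin(IV) tribromocyano(1,10-phenanthroline)scandate(III)

The complex cation is given as 2+; its ligand charges sum to -2, so Sn = +4.
With 2 anions per cation, each anion must be 2/2 = 1−.
Anion: ligand charges sum to -4; for the ion to be 1−, Sc = +3.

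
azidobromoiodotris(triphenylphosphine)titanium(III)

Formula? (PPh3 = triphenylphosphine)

[TiBrI(N3)(PPh3)3]

Ligands: 1 azido (N3, -1), 1 bromo (Br, -1), 1 iodo (I, -1), 3 triphenylphosphine (PPh3, neutral). Ligand charge sum = -3.
With Ti in oxidation state +3, the complex ion is [Ti...].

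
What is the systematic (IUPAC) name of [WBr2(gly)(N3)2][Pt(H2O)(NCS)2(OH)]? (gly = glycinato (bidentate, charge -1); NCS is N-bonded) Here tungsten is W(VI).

Both ions are complex: the cation is named first with the plain metal name, the anion second with the -ate form; each ion's ligands are alphabetised independently.
W is given as +6; the cation's ligand charges sum to -5, so the complex cation is 1+.
A 1:1 salt means the anion carries the equal and opposite charge, 1−.
Anion: ligand charges sum to -3; for the ion to be 1−, Pt = +2.

diazidodibromo(glycinato)tungsten(VI) aquahydroxodiisothiocyanatoplatinate(II)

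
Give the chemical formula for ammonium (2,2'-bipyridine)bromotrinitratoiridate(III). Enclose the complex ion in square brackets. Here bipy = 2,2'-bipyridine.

Ligands: 1 bromo (Br, -1), 1 2,2'-bipyridine (bipy, neutral), 3 nitrato (NO3, -1). Ligand charge sum = -4.
Charge balance with ammonium (+1) requires 1 complex ion per 1 ammonium.

NH4[Ir(bipy)Br(NO3)3]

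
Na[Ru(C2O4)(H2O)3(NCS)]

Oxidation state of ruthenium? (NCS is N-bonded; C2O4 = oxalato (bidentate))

1 sodium outside the brackets (+1 each) → the complex ion is 1−.
Ligand charges: 1×NCS = -1; 1×C2O4 = -2; 3×H2O neutral; sum -3.
Ru + (-3) = 1− ⇒ Ru is +2.

+2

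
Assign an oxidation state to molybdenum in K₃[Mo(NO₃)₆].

3 potassium outside the brackets (+1 each) → the complex ion is 3−.
Ligand charges: 6×NO3 = -6; sum -6.
Mo + (-6) = 3− ⇒ Mo is +3.

+3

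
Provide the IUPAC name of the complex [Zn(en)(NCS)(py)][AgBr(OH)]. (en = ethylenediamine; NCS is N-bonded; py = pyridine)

Both ions are complex: the cation is named first with the plain metal name, the anion second with the -ate form; each ion's ligands are alphabetised independently.
Zinc is always +2 in its complexes; the cation's ligand charges sum to -1, so the complex cation is 1+.
A 1:1 salt means the anion carries the equal and opposite charge, 1−.
Anion: ligand charges sum to -2; for the ion to be 1−, Ag = +1.

(ethylenediamine)isothiocyanato(pyridine)zinc(II) bromohydroxoargentate(I)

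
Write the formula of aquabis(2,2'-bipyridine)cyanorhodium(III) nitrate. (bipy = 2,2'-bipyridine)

Ligands: 1 aqua (H2O, neutral), 2 2,2'-bipyridine (bipy, neutral), 1 cyano (CN, -1). Ligand charge sum = -1.
With Rh in oxidation state +3, the complex ion is [Rh...]^2+.
Charge balance with nitrate (-1) requires 1 complex ion per 2 nitrate.

[Rh(bipy)2(CN)(H2O)](NO3)2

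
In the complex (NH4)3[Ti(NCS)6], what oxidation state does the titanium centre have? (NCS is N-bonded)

3 ammonium outside the brackets (+1 each) → the complex ion is 3−.
Ligand charges: 6×NCS = -6; sum -6.
Ti + (-6) = 3− ⇒ Ti is +3.

+3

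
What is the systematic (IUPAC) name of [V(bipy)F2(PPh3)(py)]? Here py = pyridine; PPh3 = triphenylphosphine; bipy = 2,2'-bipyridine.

(2,2'-bipyridine)difluoro(pyridine)(triphenylphosphine)vanadium(II)

There is no counter-ion, so the complex is neutral overall.
Ligand charges: 2×fluoro (-1 each), 1×pyridine (neutral), 1×triphenylphosphine (neutral), 1×2,2'-bipyridine (neutral); total -2. So V + (-2) = 0, giving V = +2.
Ligands are named alphabetically: bipyridine before fluoro before pyridine before triphenylphosphine.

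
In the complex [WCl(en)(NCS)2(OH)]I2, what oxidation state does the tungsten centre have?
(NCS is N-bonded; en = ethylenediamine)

+6

2 iodide outside the brackets (-1 each) → the complex ion is 2+.
Ligand charges: 1×Cl = -1; 2×NCS = -2; 1×OH = -1; 1×en neutral; sum -4.
W + (-4) = 2+ ⇒ W is +6.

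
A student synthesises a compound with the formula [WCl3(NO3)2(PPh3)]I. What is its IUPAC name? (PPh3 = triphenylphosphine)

The 1 iodide counter-ion carries a total charge of -1, so each complex ion is 1+.
Ligand charges: 1×triphenylphosphine (neutral), 2×nitrato (-1 each), 3×chloro (-1 each); total -5. So W + (-5) = 1+, giving W = +6.
Ligands are named alphabetically: chloro before nitrato before triphenylphosphine.

trichlorodinitrato(triphenylphosphine)tungsten(VI) iodide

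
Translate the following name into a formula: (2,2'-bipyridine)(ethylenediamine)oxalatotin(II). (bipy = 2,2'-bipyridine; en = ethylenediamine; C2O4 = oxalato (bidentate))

Ligands: 1 2,2'-bipyridine (bipy, neutral), 1 ethylenediamine (en, neutral), 1 oxalato (C2O4, -2). Ligand charge sum = -2.
With Sn in oxidation state +2, the complex ion is [Sn...].

[Sn(bipy)(C2O4)(en)]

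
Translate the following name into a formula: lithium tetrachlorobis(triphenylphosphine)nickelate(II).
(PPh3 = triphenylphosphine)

Ligands: 2 triphenylphosphine (PPh3, neutral), 4 chloro (Cl, -1). Ligand charge sum = -4.
Charge balance with lithium (+1) requires 1 complex ion per 2 lithium.

Li2[NiCl4(PPh3)2]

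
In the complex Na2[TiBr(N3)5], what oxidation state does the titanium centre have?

2 sodium outside the brackets (+1 each) → the complex ion is 2−.
Ligand charges: 1×Br = -1; 5×N3 = -5; sum -6.
Ti + (-6) = 2− ⇒ Ti is +4.

+4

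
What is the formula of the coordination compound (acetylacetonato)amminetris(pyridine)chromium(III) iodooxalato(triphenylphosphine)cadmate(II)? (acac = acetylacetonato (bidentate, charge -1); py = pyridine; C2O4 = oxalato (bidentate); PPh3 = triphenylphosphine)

Cation [Cr…]: ligand charges -1, Cr(III) ⇒ ion charge 2+.
Anion [Cd…]: ligand charges -3, Cd(II) ⇒ ion charge 1−.
One 2+ cation requires 2 of the 1− anion.

[Cr(acac)(NH3)(py)3][Cd(C2O4)I(PPh3)]2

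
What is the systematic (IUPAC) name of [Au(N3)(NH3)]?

ammineazidogold(I)

There is no counter-ion, so the complex is neutral overall.
Ligand charges: 1×ammine (neutral), 1×azido (-1 each); total -1. So Au + (-1) = 0, giving Au = +1.
Ligands are named alphabetically: ammine before azido.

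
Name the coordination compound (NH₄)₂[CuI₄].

ammonium tetraiodocuprate(II)

The 2 ammonium counter-ions carry a total charge of +2, so each complex ion is 2−.
Ligand charges: 4×iodo (-1 each); total -4. So Cu + (-4) = 2−, giving Cu = +2.
The complex ion is anionic, so copper takes the -ate form cuprate(II).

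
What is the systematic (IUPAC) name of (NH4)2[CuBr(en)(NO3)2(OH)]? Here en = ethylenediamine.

ammonium bromo(ethylenediamine)hydroxodinitratocuprate(II)

The 2 ammonium counter-ions carry a total charge of +2, so each complex ion is 2−.
Ligand charges: 1×hydroxo (-1 each), 1×bromo (-1 each), 2×nitrato (-1 each), 1×ethylenediamine (neutral); total -4. So Cu + (-4) = 2−, giving Cu = +2.
Ligands are named alphabetically: bromo before ethylenediamine before hydroxo before nitrato.
The complex ion is anionic, so copper takes the -ate form cuprate(II).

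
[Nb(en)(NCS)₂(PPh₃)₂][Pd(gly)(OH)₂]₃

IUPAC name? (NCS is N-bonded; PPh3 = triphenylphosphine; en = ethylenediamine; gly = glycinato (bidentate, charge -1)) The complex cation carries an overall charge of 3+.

(ethylenediamine)diisothiocyanatobis(triphenylphosphine)niobium(V) (glycinato)dihydroxopalladate(II)

Both ions are complex: the cation is named first with the plain metal name, the anion second with the -ate form; each ion's ligands are alphabetised independently.
The complex cation is given as 3+; its ligand charges sum to -2, so Nb = +5.
With 3 anions per cation, each anion must be 3/3 = 1−.
Anion: ligand charges sum to -3; for the ion to be 1−, Pd = +2.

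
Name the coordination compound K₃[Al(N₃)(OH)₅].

The 3 potassium counter-ions carry a total charge of +3, so each complex ion is 3−.
Ligand charges: 5×hydroxo (-1 each), 1×azido (-1 each); total -6. So Al + (-6) = 3−, giving Al = +3.
Ligands are named alphabetically: azido before hydroxo.
The complex ion is anionic, so aluminium takes the -ate form aluminate(III).

potassium azidopentahydroxoaluminate(III)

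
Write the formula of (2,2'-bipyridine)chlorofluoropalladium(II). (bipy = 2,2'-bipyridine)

Ligands: 1 fluoro (F, -1), 1 chloro (Cl, -1), 1 2,2'-bipyridine (bipy, neutral). Ligand charge sum = -2.
With Pd in oxidation state +2, the complex ion is [Pd...].

[Pd(bipy)ClF]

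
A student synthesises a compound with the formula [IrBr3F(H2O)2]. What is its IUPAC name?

There is no counter-ion, so the complex is neutral overall.
Ligand charges: 3×bromo (-1 each), 2×aqua (neutral), 1×fluoro (-1 each); total -4. So Ir + (-4) = 0, giving Ir = +4.
Ligands are named alphabetically: aqua before bromo before fluoro.

diaquatribromofluoroiridium(IV)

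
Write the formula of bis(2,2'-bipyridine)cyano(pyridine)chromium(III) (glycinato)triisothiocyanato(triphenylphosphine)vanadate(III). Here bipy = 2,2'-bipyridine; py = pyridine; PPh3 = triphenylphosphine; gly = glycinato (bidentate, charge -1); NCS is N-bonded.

Cation [Cr…]: ligand charges -1, Cr(III) ⇒ ion charge 2+.
Anion [V…]: ligand charges -4, V(III) ⇒ ion charge 1−.
One 2+ cation requires 2 of the 1− anion.

[Cr(bipy)2(CN)(py)][V(gly)(NCS)3(PPh3)]2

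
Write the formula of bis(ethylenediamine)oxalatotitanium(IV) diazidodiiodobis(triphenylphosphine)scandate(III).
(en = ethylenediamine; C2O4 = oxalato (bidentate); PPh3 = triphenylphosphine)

[Ti(C2O4)(en)2][ScI2(N3)2(PPh3)2]2

Cation [Ti…]: ligand charges -2, Ti(IV) ⇒ ion charge 2+.
Anion [Sc…]: ligand charges -4, Sc(III) ⇒ ion charge 1−.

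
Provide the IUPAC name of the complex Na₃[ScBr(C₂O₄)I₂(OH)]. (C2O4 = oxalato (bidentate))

The 3 sodium counter-ions carry a total charge of +3, so each complex ion is 3−.
Ligand charges: 1×hydroxo (-1 each), 2×iodo (-1 each), 1×oxalato (-2 each), 1×bromo (-1 each); total -6. So Sc + (-6) = 3−, giving Sc = +3.
The complex ion is anionic, so scandium takes the -ate form scandate(III).

sodium bromohydroxodiiodooxalatoscandate(III)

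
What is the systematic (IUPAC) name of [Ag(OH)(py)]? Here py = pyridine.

There is no counter-ion, so the complex is neutral overall.
Ligand charges: 1×hydroxo (-1 each), 1×pyridine (neutral); total -1. So Ag + (-1) = 0, giving Ag = +1.
Ligands are named alphabetically: hydroxo before pyridine.

hydroxo(pyridine)silver(I)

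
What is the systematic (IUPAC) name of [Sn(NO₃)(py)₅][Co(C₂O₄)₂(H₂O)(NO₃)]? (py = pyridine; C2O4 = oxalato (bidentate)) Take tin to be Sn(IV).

Both ions are complex: the cation is named first with the plain metal name, the anion second with the -ate form; each ion's ligands are alphabetised independently.
Sn is given as +4; the cation's ligand charges sum to -1, so the complex cation is 3+.
A 1:1 salt means the anion carries the equal and opposite charge, 3−.
Anion: ligand charges sum to -5; for the ion to be 3−, Co = +2.

nitratopentakis(pyridine)tin(IV) aquanitratodioxalatocobaltate(II)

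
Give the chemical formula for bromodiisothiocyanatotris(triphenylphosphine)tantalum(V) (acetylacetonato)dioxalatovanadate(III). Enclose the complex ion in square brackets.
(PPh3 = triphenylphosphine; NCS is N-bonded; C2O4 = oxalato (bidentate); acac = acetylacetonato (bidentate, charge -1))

Cation [Ta…]: ligand charges -3, Ta(V) ⇒ ion charge 2+.
Anion [V…]: ligand charges -5, V(III) ⇒ ion charge 2−.

[TaBr(NCS)2(PPh3)3][V(acac)(C2O4)2]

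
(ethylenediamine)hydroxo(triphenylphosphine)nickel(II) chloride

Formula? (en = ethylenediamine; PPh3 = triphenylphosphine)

[Ni(en)(OH)(PPh3)]Cl

Ligands: 1 ethylenediamine (en, neutral), 1 hydroxo (OH, -1), 1 triphenylphosphine (PPh3, neutral). Ligand charge sum = -1.
Charge balance with chloride (-1) requires 1 complex ion per 1 chloride.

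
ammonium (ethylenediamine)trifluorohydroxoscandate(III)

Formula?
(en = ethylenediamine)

NH4[Sc(en)F3(OH)]

Ligands: 1 ethylenediamine (en, neutral), 1 hydroxo (OH, -1), 3 fluoro (F, -1). Ligand charge sum = -4.
With Sc in oxidation state +3, the complex ion is [Sc...]^1−.
Charge balance with ammonium (+1) requires 1 complex ion per 1 ammonium.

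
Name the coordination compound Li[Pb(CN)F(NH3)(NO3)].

The 1 lithium counter-ion carries a total charge of +1, so each complex ion is 1−.
Ligand charges: 1×ammine (neutral), 1×nitrato (-1 each), 1×fluoro (-1 each), 1×cyano (-1 each); total -3. So Pb + (-3) = 1−, giving Pb = +2.
Ligands are named alphabetically: ammine before cyano before fluoro before nitrato.
The complex ion is anionic, so lead takes the -ate form plumbate(II).

lithium amminecyanofluoronitratoplumbate(II)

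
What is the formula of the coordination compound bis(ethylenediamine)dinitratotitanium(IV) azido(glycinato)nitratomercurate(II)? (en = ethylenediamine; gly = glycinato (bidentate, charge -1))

[Ti(en)2(NO3)2][Hg(gly)(N3)(NO3)]2

Cation [Ti…]: ligand charges -2, Ti(IV) ⇒ ion charge 2+.
Anion [Hg…]: ligand charges -3, Hg(II) ⇒ ion charge 1−.
One 2+ cation requires 2 of the 1− anion.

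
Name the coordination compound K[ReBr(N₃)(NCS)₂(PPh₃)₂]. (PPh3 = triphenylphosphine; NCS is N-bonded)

The 1 potassium counter-ion carries a total charge of +1, so each complex ion is 1−.
Ligand charges: 1×bromo (-1 each), 1×azido (-1 each), 2×triphenylphosphine (neutral), 2×isothiocyanato (-1 each); total -4. So Re + (-4) = 1−, giving Re = +3.
Ligands are named alphabetically: azido before bromo before isothiocyanato before triphenylphosphine.
The complex ion is anionic, so rhenium takes the -ate form rhenate(III).

potassium azidobromodiisothiocyanatobis(triphenylphosphine)rhenate(III)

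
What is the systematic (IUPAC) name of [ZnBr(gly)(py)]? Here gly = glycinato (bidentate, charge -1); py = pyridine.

bromo(glycinato)(pyridine)zinc(II)

There is no counter-ion, so the complex is neutral overall.
Ligand charges: 1×glycinato (-1 each), 1×pyridine (neutral), 1×bromo (-1 each); total -2. So Zn + (-2) = 0, giving Zn = +2.
Ligands are named alphabetically: bromo before glycinato before pyridine.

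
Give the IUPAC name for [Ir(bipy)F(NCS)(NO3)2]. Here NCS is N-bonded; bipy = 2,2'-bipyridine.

(2,2'-bipyridine)fluoroisothiocyanatodinitratoiridium(IV)

There is no counter-ion, so the complex is neutral overall.
Ligand charges: 2×nitrato (-1 each), 1×fluoro (-1 each), 1×isothiocyanato (-1 each), 1×2,2'-bipyridine (neutral); total -4. So Ir + (-4) = 0, giving Ir = +4.
Ligands are named alphabetically: bipyridine before fluoro before isothiocyanato before nitrato.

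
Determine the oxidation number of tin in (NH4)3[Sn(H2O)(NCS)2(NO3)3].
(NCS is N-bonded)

+2

3 ammonium outside the brackets (+1 each) → the complex ion is 3−.
Ligand charges: 3×NO3 = -3; 1×H2O neutral; 2×NCS = -2; sum -5.
Sn + (-5) = 3− ⇒ Sn is +2.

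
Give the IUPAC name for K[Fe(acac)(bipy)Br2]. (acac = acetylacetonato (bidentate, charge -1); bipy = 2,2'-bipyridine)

potassium (acetylacetonato)(2,2'-bipyridine)dibromoferrate(II)

The 1 potassium counter-ion carries a total charge of +1, so each complex ion is 1−.
Ligand charges: 2×bromo (-1 each), 1×acetylacetonato (-1 each), 1×2,2'-bipyridine (neutral); total -3. So Fe + (-3) = 1−, giving Fe = +2.
Ligands are named alphabetically: acetylacetonato before bipyridine before bromo.
The complex ion is anionic, so iron takes the -ate form ferrate(II).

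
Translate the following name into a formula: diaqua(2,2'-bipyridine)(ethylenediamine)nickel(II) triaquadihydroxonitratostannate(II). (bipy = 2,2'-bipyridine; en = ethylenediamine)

Cation [Ni…]: ligand charges 0, Ni(II) ⇒ ion charge 2+.
Anion [Sn…]: ligand charges -3, Sn(II) ⇒ ion charge 1−.

[Ni(bipy)(en)(H2O)2][Sn(H2O)3(NO3)(OH)2]2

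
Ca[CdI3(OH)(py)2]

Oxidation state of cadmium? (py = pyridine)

+2

1 calcium outside the brackets (+2 each) → the complex ion is 2−.
Ligand charges: 2×py neutral; 1×OH = -1; 3×I = -3; sum -4.
Cd + (-4) = 2− ⇒ Cd is +2.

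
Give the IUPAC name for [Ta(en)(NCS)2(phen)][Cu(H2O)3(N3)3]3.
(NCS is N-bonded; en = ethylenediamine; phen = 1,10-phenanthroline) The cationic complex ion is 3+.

(ethylenediamine)diisothiocyanato(1,10-phenanthroline)tantalum(V) triaquatriazidocuprate(II)

The complex cation is given as 3+; its ligand charges sum to -2, so Ta = +5.
With 3 anions per cation, each anion must be 3/3 = 1−.
Anion: ligand charges sum to -3; for the ion to be 1−, Cu = +2.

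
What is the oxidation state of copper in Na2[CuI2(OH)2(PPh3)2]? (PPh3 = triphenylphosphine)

+2

2 sodium outside the brackets (+1 each) → the complex ion is 2−.
Ligand charges: 2×OH = -2; 2×I = -2; 2×PPh3 neutral; sum -4.
Cu + (-4) = 2− ⇒ Cu is +2.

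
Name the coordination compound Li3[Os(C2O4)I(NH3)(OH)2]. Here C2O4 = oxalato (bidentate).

lithium amminedihydroxoiodooxalatoosmate(II)

The 3 lithium counter-ions carry a total charge of +3, so each complex ion is 3−.
Ligand charges: 1×ammine (neutral), 1×iodo (-1 each), 2×hydroxo (-1 each), 1×oxalato (-2 each); total -5. So Os + (-5) = 3−, giving Os = +2.
The complex ion is anionic, so osmium takes the -ate form osmate(II).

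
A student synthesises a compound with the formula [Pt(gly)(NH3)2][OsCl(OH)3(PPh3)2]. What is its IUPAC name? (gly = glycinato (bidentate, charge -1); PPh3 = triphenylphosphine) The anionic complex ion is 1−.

Both ions are complex: the cation is named first with the plain metal name, the anion second with the -ate form; each ion's ligands are alphabetised independently.
The complex anion is given as 1−; its ligand charges sum to -4, so Os = +3.
A 1:1 salt means the cation carries the equal and opposite charge, 1+.
Cation: ligand charges sum to -1; for the ion to be 1+, Pt = +2.

diammine(glycinato)platinum(II) chlorotrihydroxobis(triphenylphosphine)osmate(III)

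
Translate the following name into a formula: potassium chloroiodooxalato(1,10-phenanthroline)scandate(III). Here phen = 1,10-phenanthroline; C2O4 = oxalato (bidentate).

K[Sc(C2O4)ClI(phen)]

Ligands: 1 chloro (Cl, -1), 1 iodo (I, -1), 1 1,10-phenanthroline (phen, neutral), 1 oxalato (C2O4, -2). Ligand charge sum = -4.
With Sc in oxidation state +3, the complex ion is [Sc...]^1−.
Charge balance with potassium (+1) requires 1 complex ion per 1 potassium.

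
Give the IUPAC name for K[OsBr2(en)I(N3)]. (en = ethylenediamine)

The 1 potassium counter-ion carries a total charge of +1, so each complex ion is 1−.
Ligand charges: 1×azido (-1 each), 1×ethylenediamine (neutral), 1×iodo (-1 each), 2×bromo (-1 each); total -4. So Os + (-4) = 1−, giving Os = +3.
The complex ion is anionic, so osmium takes the -ate form osmate(III).

potassium azidodibromo(ethylenediamine)iodoosmate(III)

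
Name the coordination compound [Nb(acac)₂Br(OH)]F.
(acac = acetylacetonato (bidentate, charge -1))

The 1 fluoride counter-ion carries a total charge of -1, so each complex ion is 1+.
Ligand charges: 2×acetylacetonato (-1 each), 1×hydroxo (-1 each), 1×bromo (-1 each); total -4. So Nb + (-4) = 1+, giving Nb = +5.
Ligands are named alphabetically: acetylacetonato before bromo before hydroxo.

bis(acetylacetonato)bromohydroxoniobium(V) fluoride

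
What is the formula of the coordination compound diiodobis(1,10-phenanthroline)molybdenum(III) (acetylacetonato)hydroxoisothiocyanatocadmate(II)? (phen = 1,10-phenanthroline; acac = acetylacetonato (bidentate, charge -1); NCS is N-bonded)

[MoI2(phen)2][Cd(acac)(NCS)(OH)]

Cation [Mo…]: ligand charges -2, Mo(III) ⇒ ion charge 1+.
Anion [Cd…]: ligand charges -3, Cd(II) ⇒ ion charge 1−.
One 1+ cation balances one 1− anion.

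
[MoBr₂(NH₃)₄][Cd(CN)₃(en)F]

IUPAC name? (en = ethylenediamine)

tetraamminedibromomolybdenum(IV) tricyano(ethylenediamine)fluorocadmate(II)

Both ions are complex: the cation is named first with the plain metal name, the anion second with the -ate form; each ion's ligands are alphabetised independently.
Cadmium is always +2 in its complexes; the anion's ligand charges sum to -4, so the complex anion is 2−.
A 1:1 salt means the cation carries the equal and opposite charge, 2+.
Cation: ligand charges sum to -2; for the ion to be 2+, Mo = +4.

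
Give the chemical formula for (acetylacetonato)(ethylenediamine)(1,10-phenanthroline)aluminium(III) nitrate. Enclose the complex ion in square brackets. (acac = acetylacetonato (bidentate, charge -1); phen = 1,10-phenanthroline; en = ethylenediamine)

[Al(acac)(en)(phen)](NO3)2

Ligands: 1 acetylacetonato (acac, -1), 1 1,10-phenanthroline (phen, neutral), 1 ethylenediamine (en, neutral). Ligand charge sum = -1.
Charge balance with nitrate (-1) requires 1 complex ion per 2 nitrate.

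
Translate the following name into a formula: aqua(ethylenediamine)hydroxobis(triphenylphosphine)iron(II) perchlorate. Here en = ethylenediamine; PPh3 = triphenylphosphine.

[Fe(en)(H2O)(OH)(PPh3)2]ClO4

Ligands: 1 ethylenediamine (en, neutral), 1 hydroxo (OH, -1), 1 aqua (H2O, neutral), 2 triphenylphosphine (PPh3, neutral). Ligand charge sum = -1.
With Fe in oxidation state +2, the complex ion is [Fe...]^1+.
Charge balance with perchlorate (-1) requires 1 complex ion per 1 perchlorate.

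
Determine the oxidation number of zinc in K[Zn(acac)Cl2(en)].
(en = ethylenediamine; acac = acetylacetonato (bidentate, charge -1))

+2

1 potassium outside the brackets (+1 each) → the complex ion is 1−.
Ligand charges: 1×en neutral; 2×Cl = -2; 1×acac = -1; sum -3.
Zn + (-3) = 1− ⇒ Zn is +2.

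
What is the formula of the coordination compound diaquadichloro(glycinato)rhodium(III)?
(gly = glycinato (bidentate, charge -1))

Ligands: 2 chloro (Cl, -1), 2 aqua (H2O, neutral), 1 glycinato (gly, -1). Ligand charge sum = -3.
With Rh in oxidation state +3, the complex ion is [Rh...].

[RhCl2(gly)(H2O)2]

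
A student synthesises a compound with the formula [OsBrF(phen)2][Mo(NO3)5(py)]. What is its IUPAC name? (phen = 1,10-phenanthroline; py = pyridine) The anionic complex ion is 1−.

The complex anion is given as 1−; its ligand charges sum to -5, so Mo = +4.
A 1:1 salt means the cation carries the equal and opposite charge, 1+.
Cation: ligand charges sum to -2; for the ion to be 1+, Os = +3.

bromofluorobis(1,10-phenanthroline)osmium(III) pentanitrato(pyridine)molybdate(IV)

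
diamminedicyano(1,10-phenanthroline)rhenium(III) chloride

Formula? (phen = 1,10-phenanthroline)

Ligands: 2 cyano (CN, -1), 1 1,10-phenanthroline (phen, neutral), 2 ammine (NH3, neutral). Ligand charge sum = -2.
With Re in oxidation state +3, the complex ion is [Re...]^1+.
Charge balance with chloride (-1) requires 1 complex ion per 1 chloride.

[Re(CN)2(NH3)2(phen)]Cl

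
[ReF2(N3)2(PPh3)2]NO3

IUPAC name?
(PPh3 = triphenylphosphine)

The 1 nitrate counter-ion carries a total charge of -1, so each complex ion is 1+.
Ligand charges: 2×azido (-1 each), 2×fluoro (-1 each), 2×triphenylphosphine (neutral); total -4. So Re + (-4) = 1+, giving Re = +5.
Ligands are named alphabetically: azido before fluoro before triphenylphosphine.

diazidodifluorobis(triphenylphosphine)rhenium(V) nitrate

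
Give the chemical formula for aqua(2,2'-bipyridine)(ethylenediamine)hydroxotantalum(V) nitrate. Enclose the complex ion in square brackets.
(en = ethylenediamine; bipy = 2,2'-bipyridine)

[Ta(bipy)(en)(H2O)(OH)](NO3)4

Ligands: 1 ethylenediamine (en, neutral), 1 2,2'-bipyridine (bipy, neutral), 1 hydroxo (OH, -1), 1 aqua (H2O, neutral). Ligand charge sum = -1.
With Ta in oxidation state +5, the complex ion is [Ta...]^4+.
Charge balance with nitrate (-1) requires 1 complex ion per 4 nitrate.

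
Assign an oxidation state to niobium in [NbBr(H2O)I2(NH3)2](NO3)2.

+5

2 nitrate outside the brackets (-1 each) → the complex ion is 2+.
Ligand charges: 2×I = -2; 1×Br = -1; 1×H2O neutral; 2×NH3 neutral; sum -3.
Nb + (-3) = 2+ ⇒ Nb is +5.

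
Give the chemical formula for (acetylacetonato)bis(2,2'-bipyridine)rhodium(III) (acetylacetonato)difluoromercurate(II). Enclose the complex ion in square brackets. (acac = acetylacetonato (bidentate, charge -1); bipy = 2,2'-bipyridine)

[Rh(acac)(bipy)2][Hg(acac)F2]2

Cation [Rh…]: ligand charges -1, Rh(III) ⇒ ion charge 2+.
Anion [Hg…]: ligand charges -3, Hg(II) ⇒ ion charge 1−.
One 2+ cation requires 2 of the 1− anion.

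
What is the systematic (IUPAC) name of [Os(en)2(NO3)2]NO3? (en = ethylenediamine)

The 1 nitrate counter-ion carries a total charge of -1, so each complex ion is 1+.
Ligand charges: 2×ethylenediamine (neutral), 2×nitrato (-1 each); total -2. So Os + (-2) = 1+, giving Os = +3.
Ligands are named alphabetically: ethylenediamine before nitrato.

bis(ethylenediamine)dinitratoosmium(III) nitrate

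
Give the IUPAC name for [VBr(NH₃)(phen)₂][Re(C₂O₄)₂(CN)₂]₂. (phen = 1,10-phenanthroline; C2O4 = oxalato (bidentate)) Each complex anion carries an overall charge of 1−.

amminebromobis(1,10-phenanthroline)vanadium(III) dicyanodioxalatorhenate(V)

The complex anion is given as 1−; its ligand charges sum to -6, so Re = +5.
With 2 anions per cation, the cation must be 2×1 = 2+.
Cation: ligand charges sum to -1; for the ion to be 2+, V = +3.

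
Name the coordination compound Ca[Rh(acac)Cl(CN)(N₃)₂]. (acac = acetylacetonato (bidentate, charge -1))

calcium (acetylacetonato)diazidochlorocyanorhodate(III)

The 1 calcium counter-ion carries a total charge of +2, so each complex ion is 2−.
Ligand charges: 1×cyano (-1 each), 2×azido (-1 each), 1×chloro (-1 each), 1×acetylacetonato (-1 each); total -5. So Rh + (-5) = 2−, giving Rh = +3.
Ligands are named alphabetically: acetylacetonato before azido before chloro before cyano.
The complex ion is anionic, so rhodium takes the -ate form rhodate(III).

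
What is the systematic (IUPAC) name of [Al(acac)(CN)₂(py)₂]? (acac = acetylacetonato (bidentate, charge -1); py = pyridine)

(acetylacetonato)dicyanobis(pyridine)aluminium(III)

There is no counter-ion, so the complex is neutral overall.
Ligand charges: 2×cyano (-1 each), 1×acetylacetonato (-1 each), 2×pyridine (neutral); total -3. So Al + (-3) = 0, giving Al = +3.
Ligands are named alphabetically: acetylacetonato before cyano before pyridine.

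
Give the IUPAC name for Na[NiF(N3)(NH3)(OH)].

The 1 sodium counter-ion carries a total charge of +1, so each complex ion is 1−.
Ligand charges: 1×fluoro (-1 each), 1×ammine (neutral), 1×hydroxo (-1 each), 1×azido (-1 each); total -3. So Ni + (-3) = 1−, giving Ni = +2.
Ligands are named alphabetically: ammine before azido before fluoro before hydroxo.
The complex ion is anionic, so nickel takes the -ate form nickelate(II).

sodium ammineazidofluorohydroxonickelate(II)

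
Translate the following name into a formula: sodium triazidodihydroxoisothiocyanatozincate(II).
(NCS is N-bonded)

Ligands: 3 azido (N3, -1), 1 isothiocyanato (NCS, -1), 2 hydroxo (OH, -1). Ligand charge sum = -6.
With Zn in oxidation state +2, the complex ion is [Zn...]^4−.
Charge balance with sodium (+1) requires 1 complex ion per 4 sodium.

Na4[Zn(N3)3(NCS)(OH)2]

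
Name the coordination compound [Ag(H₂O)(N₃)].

There is no counter-ion, so the complex is neutral overall.
Ligand charges: 1×aqua (neutral), 1×azido (-1 each); total -1. So Ag + (-1) = 0, giving Ag = +1.
Ligands are named alphabetically: aqua before azido.

aquaazidosilver(I)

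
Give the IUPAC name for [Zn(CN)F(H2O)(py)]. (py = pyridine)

aquacyanofluoro(pyridine)zinc(II)

There is no counter-ion, so the complex is neutral overall.
Ligand charges: 1×pyridine (neutral), 1×aqua (neutral), 1×fluoro (-1 each), 1×cyano (-1 each); total -2. So Zn + (-2) = 0, giving Zn = +2.
Ligands are named alphabetically: aqua before cyano before fluoro before pyridine.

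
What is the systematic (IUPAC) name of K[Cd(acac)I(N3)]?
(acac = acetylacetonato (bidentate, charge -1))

The 1 potassium counter-ion carries a total charge of +1, so each complex ion is 1−.
Ligand charges: 1×iodo (-1 each), 1×acetylacetonato (-1 each), 1×azido (-1 each); total -3. So Cd + (-3) = 1−, giving Cd = +2.
The complex ion is anionic, so cadmium takes the -ate form cadmate(II).

potassium (acetylacetonato)azidoiodocadmate(II)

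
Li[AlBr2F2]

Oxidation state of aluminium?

1 lithium outside the brackets (+1 each) → the complex ion is 1−.
Ligand charges: 2×F = -2; 2×Br = -2; sum -4.
Al + (-4) = 1− ⇒ Al is +3.

+3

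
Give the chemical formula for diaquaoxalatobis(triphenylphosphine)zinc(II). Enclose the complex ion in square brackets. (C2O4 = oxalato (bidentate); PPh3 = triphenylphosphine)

[Zn(C2O4)(H2O)2(PPh3)2]

Ligands: 2 aqua (H2O, neutral), 1 oxalato (C2O4, -2), 2 triphenylphosphine (PPh3, neutral). Ligand charge sum = -2.
With Zn in oxidation state +2, the complex ion is [Zn...].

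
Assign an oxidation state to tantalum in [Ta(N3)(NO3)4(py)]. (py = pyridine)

No counter-ion: the bracketed complex is neutral.
Ligand charges: 1×N3 = -1; 1×py neutral; 4×NO3 = -4; sum -5.
Ta + (-5) = 0 ⇒ Ta is +5.

+5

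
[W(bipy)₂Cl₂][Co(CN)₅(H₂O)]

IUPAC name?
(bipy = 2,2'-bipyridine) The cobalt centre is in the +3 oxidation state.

Co is given as +3; the anion's ligand charges sum to -5, so the complex anion is 2−.
A 1:1 salt means the cation carries the equal and opposite charge, 2+.
Cation: ligand charges sum to -2; for the ion to be 2+, W = +4.

bis(2,2'-bipyridine)dichlorotungsten(IV) aquapentacyanocobaltate(III)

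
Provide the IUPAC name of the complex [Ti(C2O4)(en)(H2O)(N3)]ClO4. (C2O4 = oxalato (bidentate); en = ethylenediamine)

The 1 perchlorate counter-ion carries a total charge of -1, so each complex ion is 1+.
Ligand charges: 1×azido (-1 each), 1×aqua (neutral), 1×oxalato (-2 each), 1×ethylenediamine (neutral); total -3. So Ti + (-3) = 1+, giving Ti = +4.
Ligands are named alphabetically: aqua before azido before ethylenediamine before oxalato.

aquaazido(ethylenediamine)oxalatotitanium(IV) perchlorate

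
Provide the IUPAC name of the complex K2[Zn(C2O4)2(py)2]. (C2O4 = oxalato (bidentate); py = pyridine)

potassium dioxalatobis(pyridine)zincate(II)

The 2 potassium counter-ions carry a total charge of +2, so each complex ion is 2−.
Ligand charges: 2×oxalato (-2 each), 2×pyridine (neutral); total -4. So Zn + (-4) = 2−, giving Zn = +2.
The complex ion is anionic, so zinc takes the -ate form zincate(II).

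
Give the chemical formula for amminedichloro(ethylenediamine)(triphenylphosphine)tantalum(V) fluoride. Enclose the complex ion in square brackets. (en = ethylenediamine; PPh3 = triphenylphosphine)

[TaCl2(en)(NH3)(PPh3)]F3

Ligands: 2 chloro (Cl, -1), 1 ammine (NH3, neutral), 1 ethylenediamine (en, neutral), 1 triphenylphosphine (PPh3, neutral). Ligand charge sum = -2.
With Ta in oxidation state +5, the complex ion is [Ta...]^3+.
Charge balance with fluoride (-1) requires 1 complex ion per 3 fluoride.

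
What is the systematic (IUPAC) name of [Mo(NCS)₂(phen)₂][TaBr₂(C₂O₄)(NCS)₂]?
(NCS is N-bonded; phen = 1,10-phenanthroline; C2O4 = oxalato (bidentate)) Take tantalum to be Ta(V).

Both ions are complex: the cation is named first with the plain metal name, the anion second with the -ate form; each ion's ligands are alphabetised independently.
Ta is given as +5; the anion's ligand charges sum to -6, so the complex anion is 1−.
A 1:1 salt means the cation carries the equal and opposite charge, 1+.
Cation: ligand charges sum to -2; for the ion to be 1+, Mo = +3.

diisothiocyanatobis(1,10-phenanthroline)molybdenum(III) dibromodiisothiocyanatooxalatotantalate(V)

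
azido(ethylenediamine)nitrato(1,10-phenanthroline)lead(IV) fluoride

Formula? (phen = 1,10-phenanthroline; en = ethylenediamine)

[Pb(en)(N3)(NO3)(phen)]F2

Ligands: 1 1,10-phenanthroline (phen, neutral), 1 nitrato (NO3, -1), 1 ethylenediamine (en, neutral), 1 azido (N3, -1). Ligand charge sum = -2.
With Pb in oxidation state +4, the complex ion is [Pb...]^2+.
Charge balance with fluoride (-1) requires 1 complex ion per 2 fluoride.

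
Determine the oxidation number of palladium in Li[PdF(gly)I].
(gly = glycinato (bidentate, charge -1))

1 lithium outside the brackets (+1 each) → the complex ion is 1−.
Ligand charges: 1×I = -1; 1×gly = -1; 1×F = -1; sum -3.
Pd + (-3) = 1− ⇒ Pd is +2.

+2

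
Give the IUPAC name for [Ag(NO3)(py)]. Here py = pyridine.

There is no counter-ion, so the complex is neutral overall.
Ligand charges: 1×nitrato (-1 each), 1×pyridine (neutral); total -1. So Ag + (-1) = 0, giving Ag = +1.
Ligands are named alphabetically: nitrato before pyridine.

nitrato(pyridine)silver(I)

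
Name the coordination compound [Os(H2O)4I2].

There is no counter-ion, so the complex is neutral overall.
Ligand charges: 2×iodo (-1 each), 4×aqua (neutral); total -2. So Os + (-2) = 0, giving Os = +2.
Ligands are named alphabetically: aqua before iodo.

tetraaquadiiodoosmium(II)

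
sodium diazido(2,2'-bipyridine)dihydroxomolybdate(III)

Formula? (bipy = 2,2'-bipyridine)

Ligands: 1 2,2'-bipyridine (bipy, neutral), 2 hydroxo (OH, -1), 2 azido (N3, -1). Ligand charge sum = -4.
With Mo in oxidation state +3, the complex ion is [Mo...]^1−.
Charge balance with sodium (+1) requires 1 complex ion per 1 sodium.

Na[Mo(bipy)(N3)2(OH)2]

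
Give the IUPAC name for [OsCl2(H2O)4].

tetraaquadichloroosmium(II)

There is no counter-ion, so the complex is neutral overall.
Ligand charges: 4×aqua (neutral), 2×chloro (-1 each); total -2. So Os + (-2) = 0, giving Os = +2.
Ligands are named alphabetically: aqua before chloro.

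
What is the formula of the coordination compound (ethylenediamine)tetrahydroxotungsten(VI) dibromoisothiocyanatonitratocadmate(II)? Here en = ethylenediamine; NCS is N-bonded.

Cation [W…]: ligand charges -4, W(VI) ⇒ ion charge 2+.
Anion [Cd…]: ligand charges -4, Cd(II) ⇒ ion charge 2−.
One 2+ cation balances one 2− anion.

[W(en)(OH)4][CdBr2(NCS)(NO3)]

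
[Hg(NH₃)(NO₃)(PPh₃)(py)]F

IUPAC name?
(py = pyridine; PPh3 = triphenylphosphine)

The 1 fluoride counter-ion carries a total charge of -1, so each complex ion is 1+.
Ligand charges: 1×nitrato (-1 each), 1×pyridine (neutral), 1×triphenylphosphine (neutral), 1×ammine (neutral); total -1. So Hg + (-1) = 1+, giving Hg = +2.
Ligands are named alphabetically: ammine before nitrato before pyridine before triphenylphosphine.

amminenitrato(pyridine)(triphenylphosphine)mercury(II) fluoride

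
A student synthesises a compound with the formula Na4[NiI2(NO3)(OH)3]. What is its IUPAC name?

sodium trihydroxodiiodonitratonickelate(II)

The 4 sodium counter-ions carry a total charge of +4, so each complex ion is 4−.
Ligand charges: 2×iodo (-1 each), 1×nitrato (-1 each), 3×hydroxo (-1 each); total -6. So Ni + (-6) = 4−, giving Ni = +2.
Ligands are named alphabetically: hydroxo before iodo before nitrato.
The complex ion is anionic, so nickel takes the -ate form nickelate(II).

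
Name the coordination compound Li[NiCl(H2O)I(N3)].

The 1 lithium counter-ion carries a total charge of +1, so each complex ion is 1−.
Ligand charges: 1×chloro (-1 each), 1×aqua (neutral), 1×azido (-1 each), 1×iodo (-1 each); total -3. So Ni + (-3) = 1−, giving Ni = +2.
Ligands are named alphabetically: aqua before azido before chloro before iodo.
The complex ion is anionic, so nickel takes the -ate form nickelate(II).

lithium aquaazidochloroiodonickelate(II)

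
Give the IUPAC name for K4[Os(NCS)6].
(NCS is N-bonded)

The 4 potassium counter-ions carry a total charge of +4, so each complex ion is 4−.
Ligand charges: 6×isothiocyanato (-1 each); total -6. So Os + (-6) = 4−, giving Os = +2.
The complex ion is anionic, so osmium takes the -ate form osmate(II).

potassium hexaisothiocyanatoosmate(II)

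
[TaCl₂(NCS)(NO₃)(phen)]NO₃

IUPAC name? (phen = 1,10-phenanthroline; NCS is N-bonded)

dichloroisothiocyanatonitrato(1,10-phenanthroline)tantalum(V) nitrate

The 1 nitrate counter-ion carries a total charge of -1, so each complex ion is 1+.
Ligand charges: 2×chloro (-1 each), 1×1,10-phenanthroline (neutral), 1×nitrato (-1 each), 1×isothiocyanato (-1 each); total -4. So Ta + (-4) = 1+, giving Ta = +5.
Ligands are named alphabetically: chloro before isothiocyanato before nitrato before phenanthroline.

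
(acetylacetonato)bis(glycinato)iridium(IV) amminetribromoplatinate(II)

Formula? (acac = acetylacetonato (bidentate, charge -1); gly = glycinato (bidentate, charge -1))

Cation [Ir…]: ligand charges -3, Ir(IV) ⇒ ion charge 1+.
Anion [Pt…]: ligand charges -3, Pt(II) ⇒ ion charge 1−.

[Ir(acac)(gly)2][PtBr3(NH3)]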